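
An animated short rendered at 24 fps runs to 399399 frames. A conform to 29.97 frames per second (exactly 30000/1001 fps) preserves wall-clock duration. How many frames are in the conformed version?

498750 frames

Target frames = source frames × (target rate / source rate) = 399399 × (30000/1001)/(24) = 399399 × 1250/1001 = 498750.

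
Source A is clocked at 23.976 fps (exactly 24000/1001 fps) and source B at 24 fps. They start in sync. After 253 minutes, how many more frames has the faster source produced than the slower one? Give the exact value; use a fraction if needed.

33120/91 frames

253 min = 15180 s.
A emits 24000/1001 × 15180 = 33120000/91 frames; B emits 24 × 15180 = 364320.
Difference = 33120/91 frames (≈ 363.9560); B is ahead of A.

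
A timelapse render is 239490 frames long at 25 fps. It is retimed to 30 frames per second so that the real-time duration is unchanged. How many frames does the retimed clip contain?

287388 frames

Target frames = source frames × (target rate / source rate) = 239490 × (30)/(25) = 239490 × 6/5 = 287388.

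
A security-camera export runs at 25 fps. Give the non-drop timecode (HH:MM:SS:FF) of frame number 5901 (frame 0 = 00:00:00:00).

5901 ÷ 25 = 236 full seconds, remainder 1 frame.
236 s = 0 h 3 min 56 s.
Timecode: 00:03:56:01.

00:03:56:01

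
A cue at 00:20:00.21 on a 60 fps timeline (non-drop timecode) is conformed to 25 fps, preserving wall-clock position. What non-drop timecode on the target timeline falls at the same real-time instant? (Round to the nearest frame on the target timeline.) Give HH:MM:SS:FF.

Source frame index: (0×3600 + 20×60 + 0) × 60 + 21 = 72021.
Real time: 72021 / (60) = 24007/20 s.
Target frame: (24007/20) × (25) = 120035/4 ≈ 30008.750 → 30009.
At 25 labels/s: frame 30009 → 00:20:00:09.

00:20:00:09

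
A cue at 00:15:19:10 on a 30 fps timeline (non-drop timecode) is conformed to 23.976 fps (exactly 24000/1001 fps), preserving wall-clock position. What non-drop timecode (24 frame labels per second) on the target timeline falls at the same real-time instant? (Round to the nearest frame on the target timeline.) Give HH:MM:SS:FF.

00:15:18:10

Source frame index: (0×3600 + 15×60 + 19) × 30 + 10 = 27580.
Real time: 27580 / (30) = 2758/3 s.
Target frame: (2758/3) × (24000/1001) = 3152000/143 ≈ 22041.958 → 22042.
At 24 labels/s: frame 22042 → 00:15:18:10.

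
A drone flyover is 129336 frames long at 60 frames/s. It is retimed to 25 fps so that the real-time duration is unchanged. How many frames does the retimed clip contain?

Target frames = source frames × (target rate / source rate) = 129336 × (25)/(60) = 129336 × 5/12 = 53890.

53890 frames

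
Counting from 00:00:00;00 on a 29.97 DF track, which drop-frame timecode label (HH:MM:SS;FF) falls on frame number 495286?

04:35:26;02

Ten DF minutes hold 17982 frames, so frame 495286 lies in block 27 (frames 485514–503495) with 9772 frames into that block.
The block's first minute is 1800 frames and the rest 1798 each; 9772 frames reaches minute 5, so 27 × 18 + 5 × 2 = 496 labels have been skipped so far.
Adding those back, label number 495286 + 496 = 495782 at 30 labels/s is 16526 s + 2 f = 4 h 35 min 26 s frame 2, i.e. 04:35:26;02.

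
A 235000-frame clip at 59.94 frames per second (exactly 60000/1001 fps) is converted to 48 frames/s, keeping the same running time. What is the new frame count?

Target frames = source frames × (target rate / source rate) = 235000 × (48)/(60000/1001) = 235000 × 1001/1250 = 188188.

188188 frames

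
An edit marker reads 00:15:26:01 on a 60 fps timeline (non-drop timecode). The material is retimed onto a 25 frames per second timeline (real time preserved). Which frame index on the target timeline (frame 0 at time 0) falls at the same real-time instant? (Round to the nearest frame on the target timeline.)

Source frame index: (0×3600 + 15×60 + 26) × 60 + 1 = 55561.
Real time: 55561 / (60) = 55561/60 s.
Target frame: (55561/60) × (25) = 277805/12 ≈ 23150.417 → 23150.

frame 23150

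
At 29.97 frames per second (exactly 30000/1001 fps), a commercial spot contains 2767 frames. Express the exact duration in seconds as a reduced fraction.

2769767/30000 seconds

Running time = 2767 ÷ (30000/1001) = 2767 × 1001/30000 = 2769767/30000 s.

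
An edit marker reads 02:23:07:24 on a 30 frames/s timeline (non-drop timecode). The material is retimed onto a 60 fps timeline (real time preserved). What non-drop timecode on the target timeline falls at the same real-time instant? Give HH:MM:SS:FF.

02:23:07:48

Source frame index: (2×3600 + 23×60 + 7) × 30 + 24 = 257634.
Real time: 257634 / (30) = 42939/5 s.
Target frame: (42939/5) × (60) = 515268.
At 60 labels/s: frame 515268 → 02:23:07:48.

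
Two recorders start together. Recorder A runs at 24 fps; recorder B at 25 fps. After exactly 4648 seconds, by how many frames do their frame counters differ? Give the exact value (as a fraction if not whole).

A emits 24 × 4648 = 111552 frames; B emits 25 × 4648 = 116200.
Difference = 4648 frames; B is ahead of A.

4648 frames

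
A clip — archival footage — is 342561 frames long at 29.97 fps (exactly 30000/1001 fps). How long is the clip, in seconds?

Running time = 342561 / (30000/1001) = 11430.1187 s.

11430.1187 seconds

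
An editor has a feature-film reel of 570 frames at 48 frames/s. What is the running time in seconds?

11.875 seconds

Running time = 570 / (48) = 11.875 s.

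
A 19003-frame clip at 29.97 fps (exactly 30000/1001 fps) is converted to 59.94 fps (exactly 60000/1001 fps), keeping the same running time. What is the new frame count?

Frames at target rate = 19003 × (60000/1001) / (30000/1001) = 38006.

38006 frames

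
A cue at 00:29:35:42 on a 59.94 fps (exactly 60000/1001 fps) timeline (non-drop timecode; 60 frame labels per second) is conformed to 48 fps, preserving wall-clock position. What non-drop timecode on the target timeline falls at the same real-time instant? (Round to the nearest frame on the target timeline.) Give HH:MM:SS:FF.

Source frame index: (0×3600 + 29×60 + 35) × 60 + 42 = 106542.
Real time: 106542 / (60000/1001) = 17774757/10000 s.
Target frame: (17774757/10000) × (48) = 53324271/625 ≈ 85318.834 → 85319.
At 48 labels/s: frame 85319 → 00:29:37:23.

00:29:37:23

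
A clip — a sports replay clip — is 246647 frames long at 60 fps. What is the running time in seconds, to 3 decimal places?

Running time = 246647 × 1/60 = 246647/60 s ≈ 4110.783 s.

4110.783 seconds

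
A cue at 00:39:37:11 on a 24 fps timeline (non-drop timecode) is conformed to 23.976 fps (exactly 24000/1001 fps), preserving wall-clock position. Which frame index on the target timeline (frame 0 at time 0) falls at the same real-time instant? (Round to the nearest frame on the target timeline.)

frame 57002

Source frame index: (0×3600 + 39×60 + 37) × 24 + 11 = 57059.
Real time: 57059 / (24) = 57059/24 s.
Target frame: (57059/24) × (24000/1001) = 57059000/1001 ≈ 57001.998 → 57002.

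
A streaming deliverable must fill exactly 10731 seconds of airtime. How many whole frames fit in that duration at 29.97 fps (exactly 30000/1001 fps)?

Frames = 10731 × 30000/1001 = 45990000/143 ≈ 321608.3916.
Complete frames: 321608.

321608 frames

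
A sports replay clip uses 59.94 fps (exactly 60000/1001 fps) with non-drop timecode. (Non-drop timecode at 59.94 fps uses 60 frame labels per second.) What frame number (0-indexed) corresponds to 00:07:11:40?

Total seconds to the label: (0 × 3600 + 7 × 60 + 11) = 431.
Frame index = 431 × 60 + 40 = 25900.

frame 25900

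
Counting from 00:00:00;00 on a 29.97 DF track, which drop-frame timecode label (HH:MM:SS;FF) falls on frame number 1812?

Ten DF minutes hold 17982 frames, so frame 1812 lies in block 0 (frames 0–17981) with 1812 frames into that block.
The block's first minute is 1800 frames and the rest 1798 each; 1812 frames reaches minute 1, so 0 × 18 + 1 × 2 = 2 labels have been skipped so far.
Adding those back, label number 1812 + 2 = 1814 at 30 labels/s is 60 s + 14 f = 0 h 1 min 0 s frame 14, i.e. 00:01:00;14.

00:01:00;14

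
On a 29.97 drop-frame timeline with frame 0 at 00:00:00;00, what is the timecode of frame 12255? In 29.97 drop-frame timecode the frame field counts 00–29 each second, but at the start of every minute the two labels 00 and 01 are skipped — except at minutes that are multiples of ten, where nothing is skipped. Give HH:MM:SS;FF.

00:06:48;27

Each 10-minute DF block holds 10 × 60 × 30 − 9 × 2 = 17982 frames. 12255 ÷ 17982 → 0 full blocks, remainder 12255.
Within the partial block the first minute is 1800 frames and each further minute 1798, so 6 further minute boundaries passed. Total skipped labels = 18 × 0 + 2 × 6 = 12.
Non-drop label index = 12255 + 12 = 12267; at 30 labels/s that is 00:06:48:27, i.e. DF 00:06:48;27.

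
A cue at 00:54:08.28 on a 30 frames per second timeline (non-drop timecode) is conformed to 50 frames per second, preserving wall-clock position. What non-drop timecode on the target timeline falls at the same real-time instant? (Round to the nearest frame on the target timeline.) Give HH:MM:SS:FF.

00:54:08:47

Source frame index: (0×3600 + 54×60 + 8) × 30 + 28 = 97468.
Real time: 97468 / (30) = 48734/15 s.
Target frame: (48734/15) × (50) = 487340/3 ≈ 162446.667 → 162447.
At 50 labels/s: frame 162447 → 00:54:08:47.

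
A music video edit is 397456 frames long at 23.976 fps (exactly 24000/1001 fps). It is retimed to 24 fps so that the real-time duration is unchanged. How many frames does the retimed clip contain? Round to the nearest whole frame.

Frames at target rate = 397456 × (24) / (24000/1001) = 49731682/125 ≈ 397853.456.
Nearest whole frame: 397853.

397853 frames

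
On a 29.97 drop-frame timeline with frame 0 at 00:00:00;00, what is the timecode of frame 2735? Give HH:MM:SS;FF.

00:01:31;07

Each 10-minute DF block holds 10 × 60 × 30 − 9 × 2 = 17982 frames. 2735 ÷ 17982 → 0 full blocks, remainder 2735.
Within the partial block the first minute is 1800 frames and each further minute 1798, so 1 further minute boundary passed. Total skipped labels = 18 × 0 + 2 × 1 = 2.
Non-drop label index = 2735 + 2 = 2737; at 30 labels/s that is 00:01:31:07, i.e. DF 00:01:31;07.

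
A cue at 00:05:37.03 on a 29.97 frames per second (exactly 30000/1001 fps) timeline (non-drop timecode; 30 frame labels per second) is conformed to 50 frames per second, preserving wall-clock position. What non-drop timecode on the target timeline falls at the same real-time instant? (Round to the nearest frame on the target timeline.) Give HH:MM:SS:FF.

Source frame index: (0×3600 + 5×60 + 37) × 30 + 3 = 10113.
Real time: 10113 / (30000/1001) = 3374371/10000 s.
Target frame: (3374371/10000) × (50) = 3374371/200 ≈ 16871.855 → 16872.
At 50 labels/s: frame 16872 → 00:05:37:22.

00:05:37:22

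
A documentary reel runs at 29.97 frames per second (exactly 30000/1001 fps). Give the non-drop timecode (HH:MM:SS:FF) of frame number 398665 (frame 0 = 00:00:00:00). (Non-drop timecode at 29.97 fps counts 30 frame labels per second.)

03:41:28:25

398665 ÷ 30 = 13288 full seconds, remainder 25 frames.
13288 s = 3 h 41 min 28 s.
Timecode: 03:41:28:25.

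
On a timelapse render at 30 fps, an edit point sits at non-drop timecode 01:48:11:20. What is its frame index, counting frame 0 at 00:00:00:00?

Total seconds to the label: (1 × 3600 + 48 × 60 + 11) = 6491.
Frame index = 6491 × 30 + 20 = 194750.

frame 194750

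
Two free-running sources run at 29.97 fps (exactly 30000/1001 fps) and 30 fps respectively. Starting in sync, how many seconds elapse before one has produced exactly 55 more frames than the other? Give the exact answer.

11011/6 seconds

The gap grows by |30 − 30000/1001| = 30/1001 frames per second.
Time for a 55-frame gap: 55 ÷ (30/1001) = 11011/6 s.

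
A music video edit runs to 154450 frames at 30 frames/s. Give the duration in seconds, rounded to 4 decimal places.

5148.3333 seconds

Running time = 154450 × 1/30 = 15445/3 s ≈ 5148.3333 s.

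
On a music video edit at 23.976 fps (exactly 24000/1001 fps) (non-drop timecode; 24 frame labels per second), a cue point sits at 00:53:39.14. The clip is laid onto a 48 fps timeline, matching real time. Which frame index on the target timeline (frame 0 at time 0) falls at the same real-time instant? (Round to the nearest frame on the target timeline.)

Source frame index: (0×3600 + 53×60 + 39) × 24 + 14 = 77270.
Real time: 77270 / (24000/1001) = 7734727/2400 s.
Target frame: (7734727/2400) × (48) = 7734727/50 ≈ 154694.540 → 154695.

frame 154695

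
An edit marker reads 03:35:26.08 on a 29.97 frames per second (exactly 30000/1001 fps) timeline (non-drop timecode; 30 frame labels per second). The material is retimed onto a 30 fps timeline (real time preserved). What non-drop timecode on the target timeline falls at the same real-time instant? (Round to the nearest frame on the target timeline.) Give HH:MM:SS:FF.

Source frame index: (3×3600 + 35×60 + 26) × 30 + 8 = 387788.
Real time: 387788 / (30000/1001) = 97043947/7500 s.
Target frame: (97043947/7500) × (30) = 97043947/250 ≈ 388175.788 → 388176.
At 30 labels/s: frame 388176 → 03:35:39:06.

03:35:39:06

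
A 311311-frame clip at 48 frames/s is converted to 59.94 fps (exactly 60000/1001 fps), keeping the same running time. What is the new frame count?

Target frames = source frames × (target rate / source rate) = 311311 × (60000/1001)/(48) = 311311 × 1250/1001 = 388750.

388750 frames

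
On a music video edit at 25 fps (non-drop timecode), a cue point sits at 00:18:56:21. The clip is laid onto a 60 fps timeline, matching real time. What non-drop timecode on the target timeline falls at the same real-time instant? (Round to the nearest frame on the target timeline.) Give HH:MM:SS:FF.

00:18:56:50

Source frame index: (0×3600 + 18×60 + 56) × 25 + 21 = 28421.
Real time: 28421 / (25) = 28421/25 s.
Target frame: (28421/25) × (60) = 341052/5 ≈ 68210.400 → 68210.
At 60 labels/s: frame 68210 → 00:18:56:50.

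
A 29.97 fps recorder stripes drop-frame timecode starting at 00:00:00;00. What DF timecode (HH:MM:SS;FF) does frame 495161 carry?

Ten DF minutes hold 17982 frames, so frame 495161 lies in block 27 (frames 485514–503495) with 9647 frames into that block.
The block's first minute is 1800 frames and the rest 1798 each; 9647 frames reaches minute 5, so 27 × 18 + 5 × 2 = 496 labels have been skipped so far.
Adding those back, label number 495161 + 496 = 495657 at 30 labels/s is 16521 s + 27 f = 4 h 35 min 21 s frame 27, i.e. 04:35:21;27.

04:35:21;27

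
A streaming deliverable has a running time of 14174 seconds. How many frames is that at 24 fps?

Frames = 14174 × 24 = 340176.

340176 frames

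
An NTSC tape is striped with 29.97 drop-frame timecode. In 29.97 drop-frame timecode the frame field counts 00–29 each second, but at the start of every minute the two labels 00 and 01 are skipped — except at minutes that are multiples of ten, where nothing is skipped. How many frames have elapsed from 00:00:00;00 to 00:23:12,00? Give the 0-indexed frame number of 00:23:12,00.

Complete 10-minute blocks: 2, each 17982 frames → 35964.
Remaining 3 whole minutes in the current block: 1800 + 2 × 1798 = 5396 frames.
Within the current minute: 12 × 30 + 0 − 2 = 358 (labels ;00/;01 skipped at this minute). Total = 35964 + 5396 + 358 = 41718.

41718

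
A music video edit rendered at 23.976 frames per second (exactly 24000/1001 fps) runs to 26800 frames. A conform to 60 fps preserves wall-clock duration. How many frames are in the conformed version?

67067 frames

Target frames = source frames × (target rate / source rate) = 26800 × (60)/(24000/1001) = 26800 × 1001/400 = 67067.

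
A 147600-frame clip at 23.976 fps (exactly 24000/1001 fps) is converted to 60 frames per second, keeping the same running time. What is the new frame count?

369369 frames

Target frames = source frames × (target rate / source rate) = 147600 × (60)/(24000/1001) = 147600 × 1001/400 = 369369.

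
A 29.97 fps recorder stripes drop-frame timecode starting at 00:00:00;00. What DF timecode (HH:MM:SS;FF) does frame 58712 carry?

00:32:39;00

Ten DF minutes hold 17982 frames, so frame 58712 lies in block 3 (frames 53946–71927) with 4766 frames into that block.
The block's first minute is 1800 frames and the rest 1798 each; 4766 frames reaches minute 2, so 3 × 18 + 2 × 2 = 58 labels have been skipped so far.
Adding those back, label number 58712 + 58 = 58770 at 30 labels/s is 1959 s + 0 f = 0 h 32 min 39 s frame 0, i.e. 00:32:39;00.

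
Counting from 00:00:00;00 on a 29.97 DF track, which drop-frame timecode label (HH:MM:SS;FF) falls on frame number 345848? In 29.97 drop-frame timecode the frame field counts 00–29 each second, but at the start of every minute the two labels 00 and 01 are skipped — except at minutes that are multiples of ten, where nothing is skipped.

Each 10-minute DF block holds 10 × 60 × 30 − 9 × 2 = 17982 frames. 345848 ÷ 17982 → 19 full blocks, remainder 4190.
Within the partial block the first minute is 1800 frames and each further minute 1798, so 2 further minute boundaries passed. Total skipped labels = 18 × 19 + 2 × 2 = 346.
Non-drop label index = 345848 + 346 = 346194; at 30 labels/s that is 03:12:19:24, i.e. DF 03:12:19;24.

03:12:19;24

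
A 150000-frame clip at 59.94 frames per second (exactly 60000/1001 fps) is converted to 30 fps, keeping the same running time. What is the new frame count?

Target frames = source frames × (target rate / source rate) = 150000 × (30)/(60000/1001) = 150000 × 1001/2000 = 75075.

75075 frames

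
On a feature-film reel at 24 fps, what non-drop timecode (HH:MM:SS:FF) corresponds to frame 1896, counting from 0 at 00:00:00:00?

1896 ÷ 24 = 79 full seconds, remainder 0 frames.
79 s = 0 h 1 min 19 s.
Timecode: 00:01:19:00.

00:01:19:00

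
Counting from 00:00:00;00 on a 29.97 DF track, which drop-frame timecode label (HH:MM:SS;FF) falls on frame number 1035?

Ten DF minutes hold 17982 frames, so frame 1035 lies in block 0 (frames 0–17981) with 1035 frames into that block.
The block's first minute is 1800 frames and the rest 1798 each; 1035 frames reaches minute 0, so 0 × 18 + 0 × 2 = 0 labels have been skipped so far.
Adding those back, label number 1035 + 0 = 1035 at 30 labels/s is 34 s + 15 f = 0 h 0 min 34 s frame 15, i.e. 00:00:34;15.

00:00:34;15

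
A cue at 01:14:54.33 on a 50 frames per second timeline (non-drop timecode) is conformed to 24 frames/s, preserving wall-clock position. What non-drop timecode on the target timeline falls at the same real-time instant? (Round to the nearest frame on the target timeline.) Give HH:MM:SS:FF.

01:14:54:16

Source frame index: (1×3600 + 14×60 + 54) × 50 + 33 = 224733.
Real time: 224733 / (50) = 224733/50 s.
Target frame: (224733/50) × (24) = 2696796/25 ≈ 107871.840 → 107872.
At 24 labels/s: frame 107872 → 01:14:54:16.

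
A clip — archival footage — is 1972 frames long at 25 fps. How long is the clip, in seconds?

Running time = 1972 / (25) = 78.88 s.

78.88 seconds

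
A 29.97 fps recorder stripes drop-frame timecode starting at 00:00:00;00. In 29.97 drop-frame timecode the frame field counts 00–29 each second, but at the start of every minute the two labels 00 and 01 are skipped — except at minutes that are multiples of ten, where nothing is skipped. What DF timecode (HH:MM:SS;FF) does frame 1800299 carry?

16:41:10;01

Each 10-minute DF block holds 10 × 60 × 30 − 9 × 2 = 17982 frames. 1800299 ÷ 17982 → 100 full blocks, remainder 2099.
Within the partial block the first minute is 1800 frames and each further minute 1798, so 1 further minute boundary passed. Total skipped labels = 18 × 100 + 2 × 1 = 1802.
Non-drop label index = 1800299 + 1802 = 1802101; at 30 labels/s that is 16:41:10:01, i.e. DF 16:41:10;01.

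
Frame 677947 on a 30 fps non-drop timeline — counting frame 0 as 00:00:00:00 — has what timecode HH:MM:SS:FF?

677947 ÷ 30 = 22598 full seconds, remainder 7 frames.
22598 s = 6 h 16 min 38 s.
Timecode: 06:16:38:07.

06:16:38:07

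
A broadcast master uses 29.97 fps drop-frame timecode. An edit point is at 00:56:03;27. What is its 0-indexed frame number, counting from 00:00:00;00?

As if non-drop at 30 labels/s: (0 × 3600 + 56 × 60 + 3) × 30 + 27 = 100917.
Minute boundaries passed: 56; those not divisible by 10: 56 − 5 = 51; dropped labels = 2 × 51 = 102.
Actual frame index = 100917 − 102 = 100815.

100815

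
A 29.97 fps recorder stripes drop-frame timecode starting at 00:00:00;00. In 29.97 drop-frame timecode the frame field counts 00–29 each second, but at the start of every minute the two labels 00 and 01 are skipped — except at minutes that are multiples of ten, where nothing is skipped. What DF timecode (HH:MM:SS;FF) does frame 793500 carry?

07:21:16;14

Ten DF minutes hold 17982 frames, so frame 793500 lies in block 44 (frames 791208–809189) with 2292 frames into that block.
The block's first minute is 1800 frames and the rest 1798 each; 2292 frames reaches minute 1, so 44 × 18 + 1 × 2 = 794 labels have been skipped so far.
Adding those back, label number 793500 + 794 = 794294 at 30 labels/s is 26476 s + 14 f = 7 h 21 min 16 s frame 14, i.e. 07:21:16;14.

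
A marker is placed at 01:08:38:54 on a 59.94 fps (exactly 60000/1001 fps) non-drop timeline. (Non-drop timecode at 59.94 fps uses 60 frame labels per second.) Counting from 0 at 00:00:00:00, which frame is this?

Total seconds to the label: (1 × 3600 + 8 × 60 + 38) = 4118.
Frame index = 4118 × 60 + 54 = 247134.

247134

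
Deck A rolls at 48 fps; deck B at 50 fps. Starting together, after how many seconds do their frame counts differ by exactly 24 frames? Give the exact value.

The gap grows by |50 − 48| = 2 frames per second.
Time for a 24-frame gap: 24 ÷ (2) = 12 s.

12 seconds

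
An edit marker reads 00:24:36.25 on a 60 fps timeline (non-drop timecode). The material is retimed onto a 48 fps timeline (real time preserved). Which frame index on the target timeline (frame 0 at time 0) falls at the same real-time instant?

Source frame index: (0×3600 + 24×60 + 36) × 60 + 25 = 88585.
Real time: 88585 / (60) = 17717/12 s.
Target frame: (17717/12) × (48) = 70868.

frame 70868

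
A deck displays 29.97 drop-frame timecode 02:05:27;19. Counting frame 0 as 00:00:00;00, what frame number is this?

Complete 10-minute blocks: 12, each 17982 frames → 215784.
Remaining 5 whole minutes in the current block: 1800 + 4 × 1798 = 8992 frames.
Within the current minute: 27 × 30 + 19 − 2 = 827 (labels ;00/;01 skipped at this minute). Total = 215784 + 8992 + 827 = 225603.

225603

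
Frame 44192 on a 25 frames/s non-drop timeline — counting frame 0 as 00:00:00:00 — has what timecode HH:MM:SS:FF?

00:29:27:17

44192 ÷ 25 = 1767 full seconds, remainder 17 frames.
1767 s = 0 h 29 min 27 s.
Timecode: 00:29:27:17.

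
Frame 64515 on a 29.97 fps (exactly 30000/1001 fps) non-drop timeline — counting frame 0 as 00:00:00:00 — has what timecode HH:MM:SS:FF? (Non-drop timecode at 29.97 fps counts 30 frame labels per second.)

64515 ÷ 30 = 2150 full seconds, remainder 15 frames.
2150 s = 0 h 35 min 50 s.
Timecode: 00:35:50:15.

00:35:50:15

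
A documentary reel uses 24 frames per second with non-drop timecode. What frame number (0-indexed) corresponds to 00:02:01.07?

frame 2911

Total seconds to the label: (0 × 3600 + 2 × 60 + 1) = 121.
Frame index = 121 × 24 + 7 = 2911.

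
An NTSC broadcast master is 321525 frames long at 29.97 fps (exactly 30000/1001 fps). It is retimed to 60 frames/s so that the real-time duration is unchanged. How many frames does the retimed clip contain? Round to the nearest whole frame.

643693 frames

Frames at target rate = 321525 × (60) / (30000/1001) = 12873861/20 ≈ 643693.050.
Nearest whole frame: 643693.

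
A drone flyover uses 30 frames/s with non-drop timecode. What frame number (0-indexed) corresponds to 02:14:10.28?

241528

Total seconds to the label: (2 × 3600 + 14 × 60 + 10) = 8050.
Frame index = 8050 × 30 + 28 = 241528.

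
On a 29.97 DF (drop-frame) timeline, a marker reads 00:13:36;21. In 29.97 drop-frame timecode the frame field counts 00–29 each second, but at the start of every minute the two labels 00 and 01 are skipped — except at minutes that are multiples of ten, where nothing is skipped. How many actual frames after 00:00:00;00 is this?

As if non-drop at 30 labels/s: (0 × 3600 + 13 × 60 + 36) × 30 + 21 = 24501.
Minute boundaries passed: 13; those not divisible by 10: 13 − 1 = 12; dropped labels = 2 × 12 = 24.
Actual frame index = 24501 − 24 = 24477.

24477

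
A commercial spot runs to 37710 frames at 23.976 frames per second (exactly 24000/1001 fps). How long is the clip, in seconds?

Running time = 37710 / (24000/1001) = 1572.82125 s.

1572.82125 seconds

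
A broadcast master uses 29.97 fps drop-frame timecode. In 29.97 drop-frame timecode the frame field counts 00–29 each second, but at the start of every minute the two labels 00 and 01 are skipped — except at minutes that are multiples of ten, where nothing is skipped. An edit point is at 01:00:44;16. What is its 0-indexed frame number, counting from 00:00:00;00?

109228

As if non-drop at 30 labels/s: (1 × 3600 + 0 × 60 + 44) × 30 + 16 = 109336.
Minute boundaries passed: 60; those not divisible by 10: 60 − 6 = 54; dropped labels = 2 × 54 = 108.
Actual frame index = 109336 − 108 = 109228.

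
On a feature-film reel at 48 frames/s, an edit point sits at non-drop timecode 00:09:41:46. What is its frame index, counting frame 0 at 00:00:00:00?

Total seconds to the label: (0 × 3600 + 9 × 60 + 41) = 581.
Frame index = 581 × 48 + 46 = 27934.

27934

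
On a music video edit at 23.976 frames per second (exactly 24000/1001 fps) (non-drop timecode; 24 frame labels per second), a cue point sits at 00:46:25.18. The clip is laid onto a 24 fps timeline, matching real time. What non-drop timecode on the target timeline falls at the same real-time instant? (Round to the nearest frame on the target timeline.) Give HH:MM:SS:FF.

Source frame index: (0×3600 + 46×60 + 25) × 24 + 18 = 66858.
Real time: 66858 / (24000/1001) = 11154143/4000 s.
Target frame: (11154143/4000) × (24) = 33462429/500 ≈ 66924.858 → 66925.
At 24 labels/s: frame 66925 → 00:46:28:13.

00:46:28:13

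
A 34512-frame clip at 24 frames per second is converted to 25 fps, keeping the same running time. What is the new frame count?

35950 frames

Target frames = source frames × (target rate / source rate) = 34512 × (25)/(24) = 34512 × 25/24 = 35950.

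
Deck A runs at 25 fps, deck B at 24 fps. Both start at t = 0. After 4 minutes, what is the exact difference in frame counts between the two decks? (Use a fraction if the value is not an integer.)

4 min = 240 s.
A emits 25 × 240 = 6000 frames; B emits 24 × 240 = 5760.
Difference = 240 frames; B is behind A.

240 frames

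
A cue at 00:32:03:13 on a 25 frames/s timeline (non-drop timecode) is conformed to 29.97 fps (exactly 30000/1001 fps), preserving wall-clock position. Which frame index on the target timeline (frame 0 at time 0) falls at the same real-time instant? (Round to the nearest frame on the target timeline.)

Source frame index: (0×3600 + 32×60 + 3) × 25 + 13 = 48088.
Real time: 48088 / (25) = 48088/25 s.
Target frame: (48088/25) × (30000/1001) = 57705600/1001 ≈ 57647.952 → 57648.

frame 57648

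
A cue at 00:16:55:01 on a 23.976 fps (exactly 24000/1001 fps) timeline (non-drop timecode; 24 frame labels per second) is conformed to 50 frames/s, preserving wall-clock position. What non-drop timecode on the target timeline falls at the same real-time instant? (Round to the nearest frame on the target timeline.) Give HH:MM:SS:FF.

00:16:56:03

Source frame index: (0×3600 + 16×60 + 55) × 24 + 1 = 24361.
Real time: 24361 / (24000/1001) = 24385361/24000 s.
Target frame: (24385361/24000) × (50) = 24385361/480 ≈ 50802.835 → 50803.
At 50 labels/s: frame 50803 → 00:16:56:03.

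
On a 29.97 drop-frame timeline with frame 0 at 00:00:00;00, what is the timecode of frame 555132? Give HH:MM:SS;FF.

Each 10-minute DF block holds 10 × 60 × 30 − 9 × 2 = 17982 frames. 555132 ÷ 17982 → 30 full blocks, remainder 15672.
Within the partial block the first minute is 1800 frames and each further minute 1798, so 8 further minute boundaries passed. Total skipped labels = 18 × 30 + 2 × 8 = 556.
Non-drop label index = 555132 + 556 = 555688; at 30 labels/s that is 05:08:42:28, i.e. DF 05:08:42;28.

05:08:42;28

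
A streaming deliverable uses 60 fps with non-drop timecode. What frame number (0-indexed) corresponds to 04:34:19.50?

Total seconds to the label: (4 × 3600 + 34 × 60 + 19) = 16459.
Frame index = 16459 × 60 + 50 = 987590.

frame 987590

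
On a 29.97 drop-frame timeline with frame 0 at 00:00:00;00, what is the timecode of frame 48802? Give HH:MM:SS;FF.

00:27:08;12

Each 10-minute DF block holds 10 × 60 × 30 − 9 × 2 = 17982 frames. 48802 ÷ 17982 → 2 full blocks, remainder 12838.
Within the partial block the first minute is 1800 frames and each further minute 1798, so 7 further minute boundaries passed. Total skipped labels = 18 × 2 + 2 × 7 = 50.
Non-drop label index = 48802 + 50 = 48852; at 30 labels/s that is 00:27:08:12, i.e. DF 00:27:08;12.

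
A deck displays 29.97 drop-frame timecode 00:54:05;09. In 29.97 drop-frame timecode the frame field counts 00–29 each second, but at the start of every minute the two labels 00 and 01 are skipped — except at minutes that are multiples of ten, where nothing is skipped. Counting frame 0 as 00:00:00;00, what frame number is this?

Complete 10-minute blocks: 5, each 17982 frames → 89910.
Remaining 4 whole minutes in the current block: 1800 + 3 × 1798 = 7194 frames.
Within the current minute: 5 × 30 + 9 − 2 = 157 (labels ;00/;01 skipped at this minute). Total = 89910 + 7194 + 157 = 97261.

97261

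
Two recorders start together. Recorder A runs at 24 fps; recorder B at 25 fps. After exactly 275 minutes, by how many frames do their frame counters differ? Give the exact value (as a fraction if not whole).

16500 frames

275 min = 16500 s.
A emits 24 × 16500 = 396000 frames; B emits 25 × 16500 = 412500.
Difference = 16500 frames; B is ahead of A.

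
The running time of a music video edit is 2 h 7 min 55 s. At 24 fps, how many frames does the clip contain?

2 h 7 min 55 s = 7675 s.
Frames = 7675 × 24 = 184200.

184200 frames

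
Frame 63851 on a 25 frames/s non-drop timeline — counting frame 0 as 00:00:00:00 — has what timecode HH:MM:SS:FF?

00:42:34:01

63851 ÷ 25 = 2554 full seconds, remainder 1 frame.
2554 s = 0 h 42 min 34 s.
Timecode: 00:42:34:01.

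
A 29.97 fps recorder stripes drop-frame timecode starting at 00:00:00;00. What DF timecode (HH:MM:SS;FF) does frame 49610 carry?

Each 10-minute DF block holds 10 × 60 × 30 − 9 × 2 = 17982 frames. 49610 ÷ 17982 → 2 full blocks, remainder 13646.
Within the partial block the first minute is 1800 frames and each further minute 1798, so 7 further minute boundaries passed. Total skipped labels = 18 × 2 + 2 × 7 = 50.
Non-drop label index = 49610 + 50 = 49660; at 30 labels/s that is 00:27:35:10, i.e. DF 00:27:35;10.

00:27:35;10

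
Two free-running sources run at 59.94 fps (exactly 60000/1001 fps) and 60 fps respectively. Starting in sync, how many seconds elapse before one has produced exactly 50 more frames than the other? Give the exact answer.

The gap grows by |60 − 60000/1001| = 60/1001 frames per second.
Time for a 50-frame gap: 50 ÷ (60/1001) = 5005/6 s.

5005/6 seconds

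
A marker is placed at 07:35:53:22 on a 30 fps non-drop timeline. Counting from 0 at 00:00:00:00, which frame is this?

Total seconds to the label: (7 × 3600 + 35 × 60 + 53) = 27353.
Frame index = 27353 × 30 + 22 = 820612.

frame 820612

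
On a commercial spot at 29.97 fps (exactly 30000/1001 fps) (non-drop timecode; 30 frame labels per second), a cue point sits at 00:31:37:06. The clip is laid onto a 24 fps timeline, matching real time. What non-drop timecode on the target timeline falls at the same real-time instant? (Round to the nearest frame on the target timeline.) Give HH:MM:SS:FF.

00:31:39:02

Source frame index: (0×3600 + 31×60 + 37) × 30 + 6 = 56916.
Real time: 56916 / (30000/1001) = 4747743/2500 s.
Target frame: (4747743/2500) × (24) = 28486458/625 ≈ 45578.333 → 45578.
At 24 labels/s: frame 45578 → 00:31:39:02.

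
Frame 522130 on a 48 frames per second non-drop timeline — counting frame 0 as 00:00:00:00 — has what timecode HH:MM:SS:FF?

522130 ÷ 48 = 10877 full seconds, remainder 34 frames.
10877 s = 3 h 1 min 17 s.
Timecode: 03:01:17:34.

03:01:17:34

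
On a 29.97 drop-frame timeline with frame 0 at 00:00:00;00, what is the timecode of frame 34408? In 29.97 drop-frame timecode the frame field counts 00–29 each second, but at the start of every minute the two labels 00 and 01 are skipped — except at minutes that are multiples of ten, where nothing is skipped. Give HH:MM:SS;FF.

Ten DF minutes hold 17982 frames, so frame 34408 lies in block 1 (frames 17982–35963) with 16426 frames into that block.
The block's first minute is 1800 frames and the rest 1798 each; 16426 frames reaches minute 9, so 1 × 18 + 9 × 2 = 36 labels have been skipped so far.
Adding those back, label number 34408 + 36 = 34444 at 30 labels/s is 1148 s + 4 f = 0 h 19 min 8 s frame 4, i.e. 00:19:08;04.

00:19:08;04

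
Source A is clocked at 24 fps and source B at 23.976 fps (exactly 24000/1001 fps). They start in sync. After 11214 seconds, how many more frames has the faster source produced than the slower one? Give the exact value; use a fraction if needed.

38448/143 frames

A emits 24 × 11214 = 269136 frames; B emits 24000/1001 × 11214 = 38448000/143.
Difference = 38448/143 frames (≈ 268.8671); B is behind A.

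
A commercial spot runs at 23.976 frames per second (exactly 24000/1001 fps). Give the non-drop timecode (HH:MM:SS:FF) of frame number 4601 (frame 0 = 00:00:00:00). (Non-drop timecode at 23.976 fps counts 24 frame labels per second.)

4601 ÷ 24 = 191 full seconds, remainder 17 frames.
191 s = 0 h 3 min 11 s.
Timecode: 00:03:11:17.

00:03:11:17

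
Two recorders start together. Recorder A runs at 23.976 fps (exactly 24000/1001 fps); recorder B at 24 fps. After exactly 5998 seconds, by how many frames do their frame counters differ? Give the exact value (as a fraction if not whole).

143952/1001 frames

A emits 24000/1001 × 5998 = 143952000/1001 frames; B emits 24 × 5998 = 143952.
Difference = 143952/1001 frames (≈ 143.8082); B is ahead of A.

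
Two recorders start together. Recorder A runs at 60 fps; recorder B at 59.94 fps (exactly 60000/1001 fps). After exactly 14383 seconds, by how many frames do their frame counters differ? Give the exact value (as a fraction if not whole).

862980/1001 frames

A emits 60 × 14383 = 862980 frames; B emits 60000/1001 × 14383 = 862980000/1001.
Difference = 862980/1001 frames (≈ 862.1179); B is behind A.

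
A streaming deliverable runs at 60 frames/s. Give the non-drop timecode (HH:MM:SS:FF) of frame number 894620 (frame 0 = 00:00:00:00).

894620 ÷ 60 = 14910 full seconds, remainder 20 frames.
14910 s = 4 h 8 min 30 s.
Timecode: 04:08:30:20.

04:08:30:20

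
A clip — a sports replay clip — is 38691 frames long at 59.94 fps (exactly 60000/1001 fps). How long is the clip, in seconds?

645.49485 seconds

Running time = 38691 / (60000/1001) = 645.49485 s.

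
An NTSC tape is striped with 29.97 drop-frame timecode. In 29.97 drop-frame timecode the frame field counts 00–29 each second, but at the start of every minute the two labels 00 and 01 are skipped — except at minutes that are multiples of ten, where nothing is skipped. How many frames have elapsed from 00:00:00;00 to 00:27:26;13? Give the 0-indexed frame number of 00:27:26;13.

49343

Complete 10-minute blocks: 2, each 17982 frames → 35964.
Remaining 7 whole minutes in the current block: 1800 + 6 × 1798 = 12588 frames.
Within the current minute: 26 × 30 + 13 − 2 = 791 (labels ;00/;01 skipped at this minute). Total = 35964 + 12588 + 791 = 49343.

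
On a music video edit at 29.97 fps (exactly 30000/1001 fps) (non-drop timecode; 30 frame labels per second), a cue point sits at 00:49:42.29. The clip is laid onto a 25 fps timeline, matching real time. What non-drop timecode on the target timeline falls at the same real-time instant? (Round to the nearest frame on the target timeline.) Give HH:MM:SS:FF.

Source frame index: (0×3600 + 49×60 + 42) × 30 + 29 = 89489.
Real time: 89489 / (30000/1001) = 89578489/30000 s.
Target frame: (89578489/30000) × (25) = 89578489/1200 ≈ 74648.741 → 74649.
At 25 labels/s: frame 74649 → 00:49:45:24.

00:49:45:24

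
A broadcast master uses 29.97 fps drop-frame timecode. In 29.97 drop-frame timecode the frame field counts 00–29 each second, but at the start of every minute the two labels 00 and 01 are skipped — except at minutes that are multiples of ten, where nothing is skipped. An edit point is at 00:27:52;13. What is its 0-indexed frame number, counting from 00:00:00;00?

50123

Complete 10-minute blocks: 2, each 17982 frames → 35964.
Remaining 7 whole minutes in the current block: 1800 + 6 × 1798 = 12588 frames.
Within the current minute: 52 × 30 + 13 − 2 = 1571 (labels ;00/;01 skipped at this minute). Total = 35964 + 12588 + 1571 = 50123.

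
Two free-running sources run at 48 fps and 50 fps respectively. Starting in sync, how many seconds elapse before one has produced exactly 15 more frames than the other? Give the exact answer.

The gap grows by |50 − 48| = 2 frames per second.
Time for a 15-frame gap: 15 ÷ (2) = 7.5 s.

7.5 seconds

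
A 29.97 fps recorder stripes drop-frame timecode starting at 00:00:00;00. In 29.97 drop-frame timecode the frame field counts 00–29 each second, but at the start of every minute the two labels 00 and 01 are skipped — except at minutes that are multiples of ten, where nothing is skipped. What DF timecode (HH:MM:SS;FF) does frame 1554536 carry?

Ten DF minutes hold 17982 frames, so frame 1554536 lies in block 86 (frames 1546452–1564433) with 8084 frames into that block.
The block's first minute is 1800 frames and the rest 1798 each; 8084 frames reaches minute 4, so 86 × 18 + 4 × 2 = 1556 labels have been skipped so far.
Adding those back, label number 1554536 + 1556 = 1556092 at 30 labels/s is 51869 s + 22 f = 14 h 24 min 29 s frame 22, i.e. 14:24:29;22.

14:24:29;22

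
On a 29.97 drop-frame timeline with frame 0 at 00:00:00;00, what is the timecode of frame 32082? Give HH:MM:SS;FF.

Ten DF minutes hold 17982 frames, so frame 32082 lies in block 1 (frames 17982–35963) with 14100 frames into that block.
The block's first minute is 1800 frames and the rest 1798 each; 14100 frames reaches minute 7, so 1 × 18 + 7 × 2 = 32 labels have been skipped so far.
Adding those back, label number 32082 + 32 = 32114 at 30 labels/s is 1070 s + 14 f = 0 h 17 min 50 s frame 14, i.e. 00:17:50;14.

00:17:50;14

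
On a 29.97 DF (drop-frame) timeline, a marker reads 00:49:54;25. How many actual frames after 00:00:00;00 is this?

89755

Complete 10-minute blocks: 4, each 17982 frames → 71928.
Remaining 9 whole minutes in the current block: 1800 + 8 × 1798 = 16184 frames.
Within the current minute: 54 × 30 + 25 − 2 = 1643 (labels ;00/;01 skipped at this minute). Total = 71928 + 16184 + 1643 = 89755.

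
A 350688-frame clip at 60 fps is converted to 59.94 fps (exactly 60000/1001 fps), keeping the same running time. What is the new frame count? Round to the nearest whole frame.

Frames at target rate = 350688 × (60000/1001) / (60) = 26976000/77 ≈ 350337.662.
Nearest whole frame: 350338.

350338 frames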